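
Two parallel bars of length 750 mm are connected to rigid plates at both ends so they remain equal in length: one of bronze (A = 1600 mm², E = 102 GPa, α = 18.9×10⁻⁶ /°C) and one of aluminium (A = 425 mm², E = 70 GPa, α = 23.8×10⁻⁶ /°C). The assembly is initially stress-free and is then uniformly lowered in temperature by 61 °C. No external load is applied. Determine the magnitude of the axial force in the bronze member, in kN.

P ≈ 7.52 kN (compressive in the bronze)

Equilibrium of a rigid end plate with no external load gives equal and opposite internal forces ±P in the two members. Since α_{aluminium} > α_{bronze}, cooling drives the aluminium into tension and the bronze into compression.
Equating the net (thermal + elastic) strains gives |α₁ − α₂|·ΔT = P·[1/(A₁E₁) + 1/(A₂E₂)].
|α₁ − α₂|·ΔT = 4.9×10⁻⁶ × 61 = 0.0002989.
1/(A₁E₁) + 1/(A₂E₂) = 1/(1600×102×10³) + 1/(425×70×10³) = 3.974×10⁻⁸ N⁻¹.
So P = 0.0002989 / 3.974×10⁻⁸ = 7.521 kN.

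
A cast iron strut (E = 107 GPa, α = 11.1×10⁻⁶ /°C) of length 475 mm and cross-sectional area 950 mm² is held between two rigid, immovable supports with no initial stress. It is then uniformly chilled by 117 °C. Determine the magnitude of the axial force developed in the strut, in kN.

The ends cannot move, so σ = EαΔT = 107×10³ × 11.1×10⁻⁶ × 117 = 139 MPa.
P = AEαΔT = 950 × 107×10³ × 11.1×10⁻⁶ × 117 = 132 kN (tensile).

P ≈ 132 kN (tensile)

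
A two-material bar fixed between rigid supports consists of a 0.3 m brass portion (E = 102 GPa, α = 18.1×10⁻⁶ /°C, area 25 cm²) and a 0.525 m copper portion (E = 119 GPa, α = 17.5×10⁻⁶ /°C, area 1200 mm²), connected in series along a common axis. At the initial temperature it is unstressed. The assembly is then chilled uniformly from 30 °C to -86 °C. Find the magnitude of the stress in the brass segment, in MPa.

If the supports were absent, the total length change would be Σ αᵢΔT Lᵢ = 18.1×10⁻⁶×116×300 + 17.5×10⁻⁶×116×525 = 1.696 mm.
The rigid supports impose zero overall length change; the single axial force P common to all segments must satisfy P Σ Lᵢ/(AᵢEᵢ) = δ_free.
Σ Lᵢ/(AᵢEᵢ) = 300/(2500×102×10³) + 525/(1200×119×10³) = 4.853×10⁻⁶ mm/N.
P = 1.696 / 4.853×10⁻⁶ = 349400 N = 349.4 kN, tensile.
σ_{brass} = P / A = 349400 / 2500 = 139.8 MPa.

σ ≈ 140 MPa (tensile)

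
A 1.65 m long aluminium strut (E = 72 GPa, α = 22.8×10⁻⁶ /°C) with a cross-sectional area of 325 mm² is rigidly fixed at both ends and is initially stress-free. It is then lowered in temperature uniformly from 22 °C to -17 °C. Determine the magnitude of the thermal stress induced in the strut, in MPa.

σ ≈ 64 MPa (tensile)

The supports are rigid, so the total axial strain is zero. The restrained thermal strain is ε = αΔT = 22.8×10⁻⁶ × 39 = 889.2×10⁻⁶.
σ = EαΔT = 72×10³ × 22.8×10⁻⁶ × 39 = 64.02 MPa (tensile; the strut is trying to contract).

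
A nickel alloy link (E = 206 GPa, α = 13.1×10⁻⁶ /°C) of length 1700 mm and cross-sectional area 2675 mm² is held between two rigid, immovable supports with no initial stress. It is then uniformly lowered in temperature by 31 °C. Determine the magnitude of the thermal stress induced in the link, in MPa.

Because both ends are immovable the net strain is zero, and the suppressed thermal strain is αΔT = 13.1×10⁻⁶ × 31 = 406.1×10⁻⁶.
Hence σ = E·αΔT = 206×10³ × 406.1×10⁻⁶ = 83.66 MPa, tensile.

σ ≈ 83.7 MPa (tensile)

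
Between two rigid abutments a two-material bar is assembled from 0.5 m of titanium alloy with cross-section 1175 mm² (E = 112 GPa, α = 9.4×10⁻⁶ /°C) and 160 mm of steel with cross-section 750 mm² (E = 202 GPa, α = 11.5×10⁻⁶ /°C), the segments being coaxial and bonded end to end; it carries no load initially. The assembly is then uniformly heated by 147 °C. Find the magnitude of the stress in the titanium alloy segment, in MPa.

If the supports were absent, the total length change would be Σ αᵢΔT Lᵢ = 9.4×10⁻⁶×147×500 + 11.5×10⁻⁶×147×160 = 0.9614 mm.
The walls prevent any net length change, so an axial force P (same in every segment) develops. Compatibility: P · Σ Lᵢ/(AᵢEᵢ) = δ_free.
The series flexibility is Σ Lᵢ/(AᵢEᵢ) = 500/(1175×112×10³) + 160/(750×202×10³) = 4.855×10⁻⁶ mm/N.
Hence P = δ_free / Σ(L/AE) = 0.9614/4.855×10⁻⁶ = 198 kN (compressive).
σ_{titanium alloy} = P / A = 198000 / 1175 = 168.5 MPa.

σ ≈ 169 MPa (compressive)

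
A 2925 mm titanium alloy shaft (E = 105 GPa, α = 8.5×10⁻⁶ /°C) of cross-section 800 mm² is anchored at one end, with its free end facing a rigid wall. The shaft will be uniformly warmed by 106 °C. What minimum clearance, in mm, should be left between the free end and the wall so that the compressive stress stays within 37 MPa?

Free expansion if unrestrained: δ_free = αΔT L = 8.5×10⁻⁶ × 106 × 2925 = 2.635 mm.
At the allowable stress the elastic shortening the wall may impose is σL/E = 37 × 2925 / (105×10³) = 1.031 mm.
The gap must absorb the remainder: g_min = 2.635 − 1.031 = 1.605 mm.

g ≈ 1.6 mm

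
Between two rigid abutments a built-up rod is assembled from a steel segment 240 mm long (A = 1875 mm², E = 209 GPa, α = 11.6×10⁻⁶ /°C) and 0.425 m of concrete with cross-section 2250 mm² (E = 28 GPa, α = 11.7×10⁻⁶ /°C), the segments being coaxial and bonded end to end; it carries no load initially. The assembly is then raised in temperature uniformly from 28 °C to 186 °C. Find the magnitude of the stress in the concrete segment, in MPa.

σ ≈ 74 MPa (compressive)

Free thermal expansion of the whole bar: Σ αᵢΔT Lᵢ = 11.6×10⁻⁶×158×240 + 11.7×10⁻⁶×158×425 = 1.226 mm.
Since the ends are fixed, an axial force P builds up, equal in every segment, with P · Σ Lᵢ/(AᵢEᵢ) = δ_free.
Σ Lᵢ/(AᵢEᵢ) = 240/(1875×209×10³) + 425/(2250×28×10³) = 7.358×10⁻⁶ mm/N.
Hence P = δ_free / Σ(L/AE) = 1.226/7.358×10⁻⁶ = 166.5 kN (compressive).
σ_{concrete} = P / A = 166500 / 2250 = 74.02 MPa.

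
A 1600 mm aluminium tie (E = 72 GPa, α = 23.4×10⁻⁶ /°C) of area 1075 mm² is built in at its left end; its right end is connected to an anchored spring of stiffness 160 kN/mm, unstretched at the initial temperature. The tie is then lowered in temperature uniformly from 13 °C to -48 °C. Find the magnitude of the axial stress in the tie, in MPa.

The unrestrained thermal change is αΔT L = 23.4×10⁻⁶ × 61 × 1600 = 2.284 mm.
Let P be the tensile force in the spring. The tie extends elastically by PL/(AE) and the spring stretches by P/k; together these equal δ_free.
P [ L/(AE) + 1/k ] = δ_free → P [ 1600/(1075×72×10³) + 1/(160×10³) ] = 2.284.
P = 2.284 / 2.692×10⁻⁵ = 84830 N.
σ = P/A = 84830/1075 = 78.91 MPa.

σ ≈ 78.9 MPa (tensile)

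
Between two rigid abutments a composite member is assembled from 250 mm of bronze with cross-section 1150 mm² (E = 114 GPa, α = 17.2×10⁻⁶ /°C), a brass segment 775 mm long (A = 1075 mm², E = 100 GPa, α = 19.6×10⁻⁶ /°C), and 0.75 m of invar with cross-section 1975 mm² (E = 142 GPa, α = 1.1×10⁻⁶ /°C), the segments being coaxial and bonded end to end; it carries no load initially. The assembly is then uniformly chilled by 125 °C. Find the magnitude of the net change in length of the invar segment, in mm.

With the walls removed the bar would change length by δ_free = Σ αᵢΔT Lᵢ = 17.2×10⁻⁶×125×250 + 19.6×10⁻⁶×125×775 + 1.1×10⁻⁶×125×750 = 2.539 mm.
Since the ends are fixed, an axial force P builds up, equal in every segment, with P · Σ Lᵢ/(AᵢEᵢ) = δ_free.
Σ Lᵢ/(AᵢEᵢ) = 250/(1150×114×10³) + 775/(1075×100×10³) + 750/(1975×142×10³) = 1.179×10⁻⁵ mm/N.
Hence P = δ_free / Σ(L/AE) = 2.539/1.179×10⁻⁵ = 215.4 kN (tensile).
For the invar segment, free thermal change = 1.1×10⁻⁶×125×750 = 0.1031 mm and elastic change from P = 215400×750/(1975×142×10³) = 0.576 mm; these oppose, so the net change is 0.473 mm (segment lengthens).

|ΔL| ≈ 0.473 mm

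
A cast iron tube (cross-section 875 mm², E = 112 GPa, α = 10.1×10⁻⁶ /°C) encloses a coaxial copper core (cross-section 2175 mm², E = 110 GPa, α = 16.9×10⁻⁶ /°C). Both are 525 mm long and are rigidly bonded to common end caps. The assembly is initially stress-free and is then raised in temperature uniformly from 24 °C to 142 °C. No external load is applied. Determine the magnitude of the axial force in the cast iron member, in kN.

Equilibrium of a rigid end plate with no external load gives equal and opposite internal forces ±P in the two members. Since α_{copper} > α_{cast iron}, heating drives the copper into compression and the cast iron into tension.
Compatibility of the two members (thermal + elastic change equal): (α₁ − α₂)ΔT = P·[1/(A₁E₁) + 1/(A₂E₂)].
|α₁ − α₂|·ΔT = 6.8×10⁻⁶ × 118 = 0.0008024.
1/(A₁E₁) + 1/(A₂E₂) = 1/(875×112×10³) + 1/(2175×110×10³) = 1.438×10⁻⁸ N⁻¹.
P = 0.0008024 / 1.438×10⁻⁸ = 55780 N = 55.78 kN.

P ≈ 55.8 kN (tensile in the cast iron)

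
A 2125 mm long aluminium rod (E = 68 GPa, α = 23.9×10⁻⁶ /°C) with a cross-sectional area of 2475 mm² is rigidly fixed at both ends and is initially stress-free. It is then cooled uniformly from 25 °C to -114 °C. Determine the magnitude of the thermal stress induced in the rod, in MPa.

σ ≈ 226 MPa (tensile)

The supports are rigid, so the total axial strain is zero. The restrained thermal strain is ε = αΔT = 23.9×10⁻⁶ × 139 = 3322.1×10⁻⁶.
Hence σ = E·αΔT = 68×10³ × 3322.1×10⁻⁶ = 225.9 MPa, tensile.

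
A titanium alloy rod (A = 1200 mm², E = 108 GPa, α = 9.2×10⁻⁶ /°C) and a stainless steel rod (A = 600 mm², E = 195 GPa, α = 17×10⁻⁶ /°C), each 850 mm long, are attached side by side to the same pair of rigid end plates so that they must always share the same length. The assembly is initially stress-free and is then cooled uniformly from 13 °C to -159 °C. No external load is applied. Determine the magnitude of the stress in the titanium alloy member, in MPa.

σ ≈ 68.7 MPa (compressive)

The stainless steel has the larger α, so on cooling it would change length more than the titanium alloy if both were free. The rigid plates force a common final length, so the stainless steel is put into tension and the titanium alloy into compression, with equal and opposite forces P (no external load).
Equating the net (thermal + elastic) strains gives |α₁ − α₂|·ΔT = P·[1/(A₁E₁) + 1/(A₂E₂)].
|α₁ − α₂|·ΔT = 7.8×10⁻⁶ × 172 = 0.001342.
1/(A₁E₁) + 1/(A₂E₂) = 1/(1200×108×10³) + 1/(600×195×10³) = 1.626×10⁻⁸ N⁻¹.
So P = 0.001342 / 1.626×10⁻⁸ = 82.49 kN.
σ_{titanium alloy} = P/A₁ = 82490/1200 = 68.74 MPa, compressive.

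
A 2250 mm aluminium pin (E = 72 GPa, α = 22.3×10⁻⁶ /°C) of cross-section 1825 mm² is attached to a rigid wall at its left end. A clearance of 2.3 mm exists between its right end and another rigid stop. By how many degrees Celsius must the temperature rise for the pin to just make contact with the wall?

ΔT ≈ 45.8 °C

Contact occurs when the free expansion equals the gap: αΔT L = 2.3 mm.
So ΔT = g/(αL) = 2.3/(22.3×10⁻⁶ × 2250) = 45.84 °C.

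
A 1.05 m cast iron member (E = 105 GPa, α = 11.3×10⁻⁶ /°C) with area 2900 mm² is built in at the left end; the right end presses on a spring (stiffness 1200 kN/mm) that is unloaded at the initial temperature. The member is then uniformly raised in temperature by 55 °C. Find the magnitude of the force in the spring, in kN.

P ≈ 152 kN

Free thermal expansion: δ_free = αΔT L = 11.3×10⁻⁶ × 55 × 1050 = 0.6526 mm.
With a force P in the spring, the elastic change of the member is PL/(AE) and that of the spring is P/k; compatibility requires their sum to equal δ_free.
So P = δ_free / [L/(AE) + 1/k] = 0.6526 / [ 1050/(2900×105×10³) + 1/(1200×10³) ].
P = 0.6526 / 4.282×10⁻⁶ = 152400 N.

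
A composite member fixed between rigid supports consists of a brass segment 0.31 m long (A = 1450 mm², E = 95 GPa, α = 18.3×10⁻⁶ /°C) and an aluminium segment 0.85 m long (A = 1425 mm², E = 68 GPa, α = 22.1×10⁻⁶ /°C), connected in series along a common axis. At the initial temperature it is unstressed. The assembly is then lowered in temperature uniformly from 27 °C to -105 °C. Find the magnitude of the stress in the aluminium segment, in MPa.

σ ≈ 206 MPa (tensile)

If the supports were absent, the total length change would be Σ αᵢΔT Lᵢ = 18.3×10⁻⁶×132×310 + 22.1×10⁻⁶×132×850 = 3.228 mm.
Since the ends are fixed, an axial force P builds up, equal in every segment, with P · Σ Lᵢ/(AᵢEᵢ) = δ_free.
Σ Lᵢ/(AᵢEᵢ) = 310/(1450×95×10³) + 850/(1425×68×10³) = 1.102×10⁻⁵ mm/N.
So P = 3.228 / 1.102×10⁻⁵ = 292.9 kN, tensile.
σ_{aluminium} = P / A = 292900 / 1425 = 205.5 MPa.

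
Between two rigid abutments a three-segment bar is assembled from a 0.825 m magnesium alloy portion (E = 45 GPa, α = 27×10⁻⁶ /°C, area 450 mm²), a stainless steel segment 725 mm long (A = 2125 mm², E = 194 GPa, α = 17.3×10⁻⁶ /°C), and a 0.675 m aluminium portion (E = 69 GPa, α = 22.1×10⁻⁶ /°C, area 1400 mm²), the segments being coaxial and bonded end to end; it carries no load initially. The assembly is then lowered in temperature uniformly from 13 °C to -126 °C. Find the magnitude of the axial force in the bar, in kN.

With the walls removed the bar would change length by δ_free = Σ αᵢΔT Lᵢ = 27×10⁻⁶×139×825 + 17.3×10⁻⁶×139×725 + 22.1×10⁻⁶×139×675 = 6.913 mm.
The rigid supports impose zero overall length change; the single axial force P common to all segments must satisfy P Σ Lᵢ/(AᵢEᵢ) = δ_free.
The series flexibility is Σ Lᵢ/(AᵢEᵢ) = 825/(450×45×10³) + 725/(2125×194×10³) + 675/(1400×69×10³) = 4.949×10⁻⁵ mm/N.
P = 6.913 / 4.949×10⁻⁵ = 139700 N = 139.7 kN, tensile.

P ≈ 140 kN (tensile)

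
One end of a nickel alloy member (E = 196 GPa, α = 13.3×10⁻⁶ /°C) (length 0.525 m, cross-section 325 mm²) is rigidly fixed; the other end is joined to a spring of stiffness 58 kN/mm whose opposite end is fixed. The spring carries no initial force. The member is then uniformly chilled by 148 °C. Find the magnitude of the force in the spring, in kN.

P ≈ 40.6 kN

The unrestrained thermal change is αΔT L = 13.3×10⁻⁶ × 148 × 525 = 1.033 mm.
Let P be the tensile force in the spring. The member extends elastically by PL/(AE) and the spring stretches by P/k; together these equal δ_free.
P [ L/(AE) + 1/k ] = δ_free → P [ 525/(325×196×10³) + 1/(58×10³) ] = 1.033.
P = 1.033 / 2.548×10⁻⁵ = 40550 N.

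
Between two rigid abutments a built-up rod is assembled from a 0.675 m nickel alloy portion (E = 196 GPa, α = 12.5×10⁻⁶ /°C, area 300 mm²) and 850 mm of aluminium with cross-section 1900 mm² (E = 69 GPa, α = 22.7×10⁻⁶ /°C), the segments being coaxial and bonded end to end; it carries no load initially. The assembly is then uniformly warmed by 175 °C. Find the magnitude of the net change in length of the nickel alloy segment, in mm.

|ΔL| ≈ 1.62 mm

If the supports were absent, the total length change would be Σ αᵢΔT Lᵢ = 12.5×10⁻⁶×175×675 + 22.7×10⁻⁶×175×850 = 4.853 mm.
The rigid supports impose zero overall length change; the single axial force P common to all segments must satisfy P Σ Lᵢ/(AᵢEᵢ) = δ_free.
The series flexibility is Σ Lᵢ/(AᵢEᵢ) = 675/(300×196×10³) + 850/(1900×69×10³) = 1.796×10⁻⁵ mm/N.
Hence P = δ_free / Σ(L/AE) = 4.853/1.796×10⁻⁵ = 270.2 kN (compressive).
For the nickel alloy segment, free thermal change = 12.5×10⁻⁶×175×675 = 1.477 mm and elastic change from P = 270200×675/(300×196×10³) = 3.101 mm; these oppose, so the net change is 1.62 mm (segment shortens).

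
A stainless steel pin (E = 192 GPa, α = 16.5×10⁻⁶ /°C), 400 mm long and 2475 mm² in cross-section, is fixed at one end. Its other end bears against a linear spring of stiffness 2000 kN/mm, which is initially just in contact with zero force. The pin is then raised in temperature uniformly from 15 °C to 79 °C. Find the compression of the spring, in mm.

Free thermal expansion: δ_free = αΔT L = 16.5×10⁻⁶ × 64 × 400 = 0.4224 mm.
With a force P in the spring, the elastic change of the pin is PL/(AE) and that of the spring is P/k; compatibility requires their sum to equal δ_free.
P [ L/(AE) + 1/k ] = δ_free → P [ 400/(2475×192×10³) + 1/(2000×10³) ] = 0.4224.
P = 0.4224 / 1.342×10⁻⁶ = 314800 N.
Spring compression = P/k = 314800/(2000×10³) = 0.1574 mm.

δ ≈ 0.157 mm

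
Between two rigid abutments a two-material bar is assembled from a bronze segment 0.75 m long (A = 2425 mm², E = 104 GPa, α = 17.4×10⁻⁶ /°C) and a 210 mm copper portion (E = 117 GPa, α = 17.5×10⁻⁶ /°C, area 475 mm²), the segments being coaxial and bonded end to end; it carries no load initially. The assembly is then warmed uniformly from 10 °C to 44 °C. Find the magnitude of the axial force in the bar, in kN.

P ≈ 84.2 kN (compressive)

Free thermal expansion of the whole bar: Σ αᵢΔT Lᵢ = 17.4×10⁻⁶×34×750 + 17.5×10⁻⁶×34×210 = 0.5686 mm.
The rigid supports impose zero overall length change; the single axial force P common to all segments must satisfy P Σ Lᵢ/(AᵢEᵢ) = δ_free.
The series flexibility is Σ Lᵢ/(AᵢEᵢ) = 750/(2425×104×10³) + 210/(475×117×10³) = 6.753×10⁻⁶ mm/N.
Hence P = δ_free / Σ(L/AE) = 0.5686/6.753×10⁻⁶ = 84.21 kN (compressive).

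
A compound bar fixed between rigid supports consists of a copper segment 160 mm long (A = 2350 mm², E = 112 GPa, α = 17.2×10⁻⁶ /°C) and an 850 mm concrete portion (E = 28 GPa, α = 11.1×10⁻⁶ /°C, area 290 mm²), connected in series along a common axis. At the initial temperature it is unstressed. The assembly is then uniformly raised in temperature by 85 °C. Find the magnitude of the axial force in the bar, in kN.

Free thermal expansion of the whole bar: Σ αᵢΔT Lᵢ = 17.2×10⁻⁶×85×160 + 11.1×10⁻⁶×85×850 = 1.036 mm.
The walls prevent any net length change, so an axial force P (same in every segment) develops. Compatibility: P · Σ Lᵢ/(AᵢEᵢ) = δ_free.
The series flexibility is Σ Lᵢ/(AᵢEᵢ) = 160/(2350×112×10³) + 850/(290×28×10³) = 0.0001053 mm/N.
So P = 1.036 / 0.0001053 = 9.839 kN, compressive.

P ≈ 9.84 kN (compressive)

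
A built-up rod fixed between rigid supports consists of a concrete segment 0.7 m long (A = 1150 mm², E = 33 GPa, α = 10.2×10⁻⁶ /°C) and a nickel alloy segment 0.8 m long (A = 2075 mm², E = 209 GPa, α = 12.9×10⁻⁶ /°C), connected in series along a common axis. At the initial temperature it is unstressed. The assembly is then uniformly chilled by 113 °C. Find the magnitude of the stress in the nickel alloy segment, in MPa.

Free thermal contraction of the whole bar: Σ αᵢΔT Lᵢ = 10.2×10⁻⁶×113×700 + 12.9×10⁻⁶×113×800 = 1.973 mm.
Since the ends are fixed, an axial force P builds up, equal in every segment, with P · Σ Lᵢ/(AᵢEᵢ) = δ_free.
The series flexibility is Σ Lᵢ/(AᵢEᵢ) = 700/(1150×33×10³) + 800/(2075×209×10³) = 2.029×10⁻⁵ mm/N.
So P = 1.973 / 2.029×10⁻⁵ = 97.24 kN, tensile.
σ_{nickel alloy} = P / A = 97240 / 2075 = 46.86 MPa.

σ ≈ 46.9 MPa (tensile)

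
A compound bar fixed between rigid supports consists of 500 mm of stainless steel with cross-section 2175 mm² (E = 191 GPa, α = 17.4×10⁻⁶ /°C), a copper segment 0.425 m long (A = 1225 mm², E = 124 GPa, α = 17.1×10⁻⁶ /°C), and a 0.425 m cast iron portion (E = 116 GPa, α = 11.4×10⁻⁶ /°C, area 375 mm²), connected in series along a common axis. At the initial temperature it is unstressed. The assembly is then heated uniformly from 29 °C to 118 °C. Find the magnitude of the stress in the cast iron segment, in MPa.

σ ≈ 359 MPa (compressive)

If the supports were absent, the total length change would be Σ αᵢΔT Lᵢ = 17.4×10⁻⁶×89×500 + 17.1×10⁻⁶×89×425 + 11.4×10⁻⁶×89×425 = 1.852 mm.
The rigid supports impose zero overall length change; the single axial force P common to all segments must satisfy P Σ Lᵢ/(AᵢEᵢ) = δ_free.
The series flexibility is Σ Lᵢ/(AᵢEᵢ) = 500/(2175×191×10³) + 425/(1225×124×10³) + 425/(375×116×10³) = 1.377×10⁻⁵ mm/N.
P = 1.852 / 1.377×10⁻⁵ = 134500 N = 134.5 kN, compressive.
σ_{cast iron} = P / A = 134500 / 375 = 358.7 MPa.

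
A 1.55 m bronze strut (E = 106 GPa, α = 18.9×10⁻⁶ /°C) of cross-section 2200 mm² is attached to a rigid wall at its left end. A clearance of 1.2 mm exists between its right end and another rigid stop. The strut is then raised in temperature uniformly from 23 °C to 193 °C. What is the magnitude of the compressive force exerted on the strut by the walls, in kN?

If the wall were absent the strut would grow by αΔT L = 18.9×10⁻⁶ × 170 × 1550 = 4.98 mm.
This exceeds the 1.2 mm gap, so the wall pushes back. The portion of expansion that must be recovered elastically is δ_free − gap = 4.98 − 1.2 = 3.78 mm.
Compatibility: PL/(AE) = 3.78 mm, so σ = P/A = E × (3.78/1550) = 258.5 MPa.
P = σA = 258.5 × 2200 = 568.7 kN.

P ≈ 569 kN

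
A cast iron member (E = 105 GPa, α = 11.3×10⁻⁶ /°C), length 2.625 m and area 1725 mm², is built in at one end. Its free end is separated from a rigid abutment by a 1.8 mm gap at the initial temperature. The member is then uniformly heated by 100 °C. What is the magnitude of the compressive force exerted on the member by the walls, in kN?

If the wall were absent the member would grow by αΔT L = 11.3×10⁻⁶ × 100 × 2625 = 2.966 mm.
After closing the 1.8 mm clearance, 2.966 − 1.8 = 1.166 mm of expansion remains to be suppressed by the wall.
Compatibility: PL/(AE) = 1.166 mm, so σ = P/A = E × (1.166/2625) = 46.65 MPa.
P = σA = 46.65 × 1725 = 80.47 kN.

P ≈ 80.5 kN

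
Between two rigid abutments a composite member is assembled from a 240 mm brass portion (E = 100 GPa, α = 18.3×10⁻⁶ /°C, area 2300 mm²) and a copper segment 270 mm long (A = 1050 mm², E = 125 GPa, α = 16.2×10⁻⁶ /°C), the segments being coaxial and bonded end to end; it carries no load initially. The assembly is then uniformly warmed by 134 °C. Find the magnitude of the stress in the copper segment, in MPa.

σ ≈ 361 MPa (compressive)

Free thermal expansion of the whole bar: Σ αᵢΔT Lᵢ = 18.3×10⁻⁶×134×240 + 16.2×10⁻⁶×134×270 = 1.175 mm.
The walls prevent any net length change, so an axial force P (same in every segment) develops. Compatibility: P · Σ Lᵢ/(AᵢEᵢ) = δ_free.
The series flexibility is Σ Lᵢ/(AᵢEᵢ) = 240/(2300×100×10³) + 270/(1050×125×10³) = 3.101×10⁻⁶ mm/N.
Hence P = δ_free / Σ(L/AE) = 1.175/3.101×10⁻⁶ = 378.8 kN (compressive).
σ_{copper} = P / A = 378800 / 1050 = 360.8 MPa.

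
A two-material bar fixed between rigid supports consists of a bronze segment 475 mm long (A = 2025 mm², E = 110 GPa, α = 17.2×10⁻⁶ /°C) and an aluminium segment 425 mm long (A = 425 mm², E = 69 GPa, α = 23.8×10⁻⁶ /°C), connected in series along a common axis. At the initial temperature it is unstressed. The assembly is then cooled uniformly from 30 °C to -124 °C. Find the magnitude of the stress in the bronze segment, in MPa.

σ ≈ 83.6 MPa (tensile)

With the walls removed the bar would change length by δ_free = Σ αᵢΔT Lᵢ = 17.2×10⁻⁶×154×475 + 23.8×10⁻⁶×154×425 = 2.816 mm.
Since the ends are fixed, an axial force P builds up, equal in every segment, with P · Σ Lᵢ/(AᵢEᵢ) = δ_free.
Σ Lᵢ/(AᵢEᵢ) = 475/(2025×110×10³) + 425/(425×69×10³) = 1.663×10⁻⁵ mm/N.
So P = 2.816 / 1.663×10⁻⁵ = 169.4 kN, tensile.
σ_{bronze} = P / A = 169400 / 2025 = 83.64 MPa.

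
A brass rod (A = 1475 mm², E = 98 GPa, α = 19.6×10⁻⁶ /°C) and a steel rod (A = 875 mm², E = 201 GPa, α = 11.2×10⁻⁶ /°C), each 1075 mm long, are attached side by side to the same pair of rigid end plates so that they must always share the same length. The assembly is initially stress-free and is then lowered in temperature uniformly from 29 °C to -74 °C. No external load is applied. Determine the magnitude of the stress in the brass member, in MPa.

σ ≈ 46.5 MPa (tensile)

Both members must finish at the same length. With the larger α, the brass tends to over-contract; the plates restrain it, putting the brass in tension and the steel in compression. With no external load the two internal forces are equal and opposite, magnitude P.
Setting the final lengths equal and cancelling L: (α₁ − α₂)ΔT = P/(A₁E₁) + P/(A₂E₂).
|α₁ − α₂|·ΔT = 8.4×10⁻⁶ × 103 = 0.0008652.
1/(A₁E₁) + 1/(A₂E₂) = 1/(1475×98×10³) + 1/(875×201×10³) = 1.26×10⁻⁸ N⁻¹.
P = 0.0008652 / 1.26×10⁻⁸ = 68650 N = 68.65 kN.
σ_{brass} = P/A₁ = 68650/1475 = 46.54 MPa, tensile.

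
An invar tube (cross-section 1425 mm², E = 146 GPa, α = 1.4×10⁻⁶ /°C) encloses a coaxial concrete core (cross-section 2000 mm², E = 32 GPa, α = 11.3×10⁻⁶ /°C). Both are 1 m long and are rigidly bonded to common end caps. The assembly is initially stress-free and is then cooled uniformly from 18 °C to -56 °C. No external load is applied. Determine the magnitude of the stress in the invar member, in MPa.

The concrete has the larger α, so on cooling it would change length more than the invar if both were free. The rigid plates force a common final length, so the concrete is put into tension and the invar into compression, with equal and opposite forces P (no external load).
Compatibility of the two members (thermal + elastic change equal): (α₁ − α₂)ΔT = P·[1/(A₁E₁) + 1/(A₂E₂)].
|α₁ − α₂|·ΔT = 9.9×10⁻⁶ × 74 = 0.0007326.
1/(A₁E₁) + 1/(A₂E₂) = 1/(1425×146×10³) + 1/(2000×32×10³) = 2.043×10⁻⁸ N⁻¹.
P = 0.0007326 / 2.043×10⁻⁸ = 35860 N = 35.86 kN.
σ_{invar} = P/A₁ = 35860/1425 = 25.16 MPa, compressive.

σ ≈ 25.2 MPa (compressive)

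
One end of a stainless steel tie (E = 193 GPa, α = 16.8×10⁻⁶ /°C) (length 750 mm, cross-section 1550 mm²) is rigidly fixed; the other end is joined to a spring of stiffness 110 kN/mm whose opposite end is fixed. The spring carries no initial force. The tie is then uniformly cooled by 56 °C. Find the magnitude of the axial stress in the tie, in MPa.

σ ≈ 39.3 MPa (tensile)

If the spring were absent the tie would shorten by αΔT L = 16.8×10⁻⁶ × 56 × 750 = 0.7056 mm.
With a force P in the spring, the elastic change of the tie is PL/(AE) and that of the spring is P/k; compatibility requires their sum to equal δ_free.
P [ L/(AE) + 1/k ] = δ_free → P [ 750/(1550×193×10³) + 1/(110×10³) ] = 0.7056.
P = 0.7056 / 1.16×10⁻⁵ = 60840 N.
σ = P/A = 60840/1550 = 39.25 MPa.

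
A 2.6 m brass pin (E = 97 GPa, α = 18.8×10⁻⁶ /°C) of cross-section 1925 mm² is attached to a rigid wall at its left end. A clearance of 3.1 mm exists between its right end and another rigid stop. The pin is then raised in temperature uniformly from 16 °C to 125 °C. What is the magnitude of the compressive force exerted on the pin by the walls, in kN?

P ≈ 160 kN

Unrestrained expansion: δ_free = αΔT L = 18.8×10⁻⁶ × 109 × 2600 = 5.328 mm.
After closing the 3.1 mm clearance, 5.328 − 3.1 = 2.228 mm of expansion remains to be suppressed by the wall.
That suppressed elongation corresponds to σ = E·Δ/L = 97×10³ × 2.228/2600 = 83.12 MPa.
Force on the wall = σA = 83.12 × 1925 mm² = 160 kN.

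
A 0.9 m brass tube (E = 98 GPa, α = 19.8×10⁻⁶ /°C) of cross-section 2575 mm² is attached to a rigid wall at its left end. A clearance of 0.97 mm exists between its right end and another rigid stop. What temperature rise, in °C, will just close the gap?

Contact occurs when the free expansion equals the gap: αΔT L = 0.97 mm.
So ΔT = g/(αL) = 0.97/(19.8×10⁻⁶ × 900) = 54.43 °C.

ΔT ≈ 54.4 °C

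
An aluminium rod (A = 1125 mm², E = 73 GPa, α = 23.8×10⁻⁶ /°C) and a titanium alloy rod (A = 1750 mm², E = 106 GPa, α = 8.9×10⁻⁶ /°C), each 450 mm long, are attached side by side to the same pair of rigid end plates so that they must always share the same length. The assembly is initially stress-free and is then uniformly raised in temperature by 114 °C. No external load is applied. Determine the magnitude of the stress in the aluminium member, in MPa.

Both members must finish at the same length. With the larger α, the aluminium tends to over-expand; the plates restrain it, putting the aluminium in compression and the titanium alloy in tension. With no external load the two internal forces are equal and opposite, magnitude P.
Setting the final lengths equal and cancelling L: (α₁ − α₂)ΔT = P/(A₁E₁) + P/(A₂E₂).
|α₁ − α₂|·ΔT = 14.9×10⁻⁶ × 114 = 0.001699.
1/(A₁E₁) + 1/(A₂E₂) = 1/(1125×73×10³) + 1/(1750×106×10³) = 1.757×10⁻⁸ N⁻¹.
So P = 0.001699 / 1.757×10⁻⁸ = 96.69 kN.
σ_{aluminium} = P/A₁ = 96690/1125 = 85.95 MPa, compressive.

σ ≈ 85.9 MPa (compressive)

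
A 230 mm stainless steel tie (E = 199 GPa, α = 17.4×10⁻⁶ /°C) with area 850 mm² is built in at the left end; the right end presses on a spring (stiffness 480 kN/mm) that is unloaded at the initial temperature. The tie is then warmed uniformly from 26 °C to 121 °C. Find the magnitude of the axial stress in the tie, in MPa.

σ ≈ 130 MPa (compressive)

The unrestrained thermal change is αΔT L = 17.4×10⁻⁶ × 95 × 230 = 0.3802 mm.
Let P be the compressive force at the spring. The tie shortens elastically by PL/(AE) and the spring compresses by P/k; together these equal δ_free.
So P = δ_free / [L/(AE) + 1/k] = 0.3802 / [ 230/(850×199×10³) + 1/(480×10³) ].
P = 0.3802 / 3.443×10⁻⁶ = 110400 N.
σ = P/A = 110400/850 = 129.9 MPa.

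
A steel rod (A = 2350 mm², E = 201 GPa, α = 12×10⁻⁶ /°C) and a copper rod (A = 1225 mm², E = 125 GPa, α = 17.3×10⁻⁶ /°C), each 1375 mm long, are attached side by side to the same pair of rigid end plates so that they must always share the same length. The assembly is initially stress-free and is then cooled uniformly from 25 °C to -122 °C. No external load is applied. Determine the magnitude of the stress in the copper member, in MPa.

The copper has the larger α, so on cooling it would change length more than the steel if both were free. The rigid plates force a common final length, so the copper is put into tension and the steel into compression, with equal and opposite forces P (no external load).
Setting the final lengths equal and cancelling L: (α₁ − α₂)ΔT = P/(A₁E₁) + P/(A₂E₂).
|α₁ − α₂|·ΔT = 5.3×10⁻⁶ × 147 = 0.0007791.
1/(A₁E₁) + 1/(A₂E₂) = 1/(2350×201×10³) + 1/(1225×125×10³) = 8.648×10⁻⁹ N⁻¹.
So P = 0.0007791 / 8.648×10⁻⁹ = 90.09 kN.
σ_{copper} = P/A₂ = 90090/1225 = 73.55 MPa, tensile.

σ ≈ 73.5 MPa (tensile)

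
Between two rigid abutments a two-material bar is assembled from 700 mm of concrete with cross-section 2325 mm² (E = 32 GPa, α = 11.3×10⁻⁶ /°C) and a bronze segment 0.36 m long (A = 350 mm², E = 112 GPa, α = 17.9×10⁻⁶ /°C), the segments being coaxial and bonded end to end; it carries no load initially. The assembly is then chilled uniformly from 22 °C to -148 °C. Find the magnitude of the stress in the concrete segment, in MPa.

Free thermal contraction of the whole bar: Σ αᵢΔT Lᵢ = 11.3×10⁻⁶×170×700 + 17.9×10⁻⁶×170×360 = 2.44 mm.
The rigid supports impose zero overall length change; the single axial force P common to all segments must satisfy P Σ Lᵢ/(AᵢEᵢ) = δ_free.
The series flexibility is Σ Lᵢ/(AᵢEᵢ) = 700/(2325×32×10³) + 360/(350×112×10³) = 1.859×10⁻⁵ mm/N.
P = 2.44 / 1.859×10⁻⁵ = 131200 N = 131.2 kN, tensile.
σ_{concrete} = P / A = 131200 / 2325 = 56.45 MPa.

σ ≈ 56.5 MPa (tensile)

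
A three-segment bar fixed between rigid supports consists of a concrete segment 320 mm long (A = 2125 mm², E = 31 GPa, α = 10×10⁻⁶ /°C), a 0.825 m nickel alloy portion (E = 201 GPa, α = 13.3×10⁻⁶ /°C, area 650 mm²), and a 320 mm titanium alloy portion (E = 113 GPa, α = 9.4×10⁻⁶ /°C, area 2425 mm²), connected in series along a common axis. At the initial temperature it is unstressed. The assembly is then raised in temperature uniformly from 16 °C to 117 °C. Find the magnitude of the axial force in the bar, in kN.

Free thermal expansion of the whole bar: Σ αᵢΔT Lᵢ = 10×10⁻⁶×101×320 + 13.3×10⁻⁶×101×825 + 9.4×10⁻⁶×101×320 = 1.735 mm.
Since the ends are fixed, an axial force P builds up, equal in every segment, with P · Σ Lᵢ/(AᵢEᵢ) = δ_free.
Σ Lᵢ/(AᵢEᵢ) = 320/(2125×31×10³) + 825/(650×201×10³) + 320/(2425×113×10³) = 1.234×10⁻⁵ mm/N.
P = 1.735 / 1.234×10⁻⁵ = 140600 N = 140.6 kN, compressive.

P ≈ 141 kN (compressive)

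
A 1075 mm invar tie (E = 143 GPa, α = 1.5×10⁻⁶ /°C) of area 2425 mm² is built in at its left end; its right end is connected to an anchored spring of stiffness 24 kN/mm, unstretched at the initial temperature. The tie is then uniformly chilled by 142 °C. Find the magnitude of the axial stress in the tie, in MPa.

If the spring were absent the tie would shorten by αΔT L = 1.5×10⁻⁶ × 142 × 1075 = 0.229 mm.
Let P be the tensile force in the spring. The tie extends elastically by PL/(AE) and the spring stretches by P/k; together these equal δ_free.
P [ L/(AE) + 1/k ] = δ_free → P [ 1075/(2425×143×10³) + 1/(24×10³) ] = 0.229.
P = 0.229 / 4.477×10⁻⁵ = 5115 N.
σ = P/A = 5115/2425 = 2.109 MPa.

σ ≈ 2.11 MPa (tensile)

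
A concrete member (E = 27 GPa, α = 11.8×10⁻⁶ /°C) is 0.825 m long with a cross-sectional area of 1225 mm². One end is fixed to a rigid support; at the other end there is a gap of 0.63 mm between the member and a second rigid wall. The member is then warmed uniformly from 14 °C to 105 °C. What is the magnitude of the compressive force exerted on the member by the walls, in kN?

P ≈ 10.3 kN

If the wall were absent the member would grow by αΔT L = 11.8×10⁻⁶ × 91 × 825 = 0.8859 mm.
The gap closes (δ_free > 0.63 mm) and the wall then resists a further 0.8859 − 0.63 = 0.2559 mm of expansion.
So σ = E(δ_free − g)/L = 27×10³ × 0.2559/825 = 8.374 MPa.
P = σA = 8.374 × 1225 = 10.26 kN.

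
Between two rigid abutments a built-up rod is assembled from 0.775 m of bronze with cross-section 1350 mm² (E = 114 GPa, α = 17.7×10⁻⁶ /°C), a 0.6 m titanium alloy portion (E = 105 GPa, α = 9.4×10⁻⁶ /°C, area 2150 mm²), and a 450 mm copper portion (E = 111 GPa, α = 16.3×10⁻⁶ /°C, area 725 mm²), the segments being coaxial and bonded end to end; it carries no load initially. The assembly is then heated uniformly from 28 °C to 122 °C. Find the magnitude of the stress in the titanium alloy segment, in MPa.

Free thermal expansion of the whole bar: Σ αᵢΔT Lᵢ = 17.7×10⁻⁶×94×775 + 9.4×10⁻⁶×94×600 + 16.3×10⁻⁶×94×450 = 2.509 mm.
The rigid supports impose zero overall length change; the single axial force P common to all segments must satisfy P Σ Lᵢ/(AᵢEᵢ) = δ_free.
The series flexibility is Σ Lᵢ/(AᵢEᵢ) = 775/(1350×114×10³) + 600/(2150×105×10³) + 450/(725×111×10³) = 1.329×10⁻⁵ mm/N.
Hence P = δ_free / Σ(L/AE) = 2.509/1.329×10⁻⁵ = 188.9 kN (compressive).
σ_{titanium alloy} = P / A = 188900 / 2150 = 87.84 MPa.

σ ≈ 87.8 MPa (compressive)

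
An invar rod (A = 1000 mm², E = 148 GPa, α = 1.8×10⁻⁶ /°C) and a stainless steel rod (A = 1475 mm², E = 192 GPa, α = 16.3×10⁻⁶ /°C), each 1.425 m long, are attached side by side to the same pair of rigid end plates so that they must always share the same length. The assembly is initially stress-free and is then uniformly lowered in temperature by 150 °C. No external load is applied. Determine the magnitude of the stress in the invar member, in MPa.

σ ≈ 211 MPa (compressive)

Equilibrium of a rigid end plate with no external load gives equal and opposite internal forces ±P in the two members. Since α_{stainless steel} > α_{invar}, cooling drives the stainless steel into tension and the invar into compression.
Setting the final lengths equal and cancelling L: (α₁ − α₂)ΔT = P/(A₁E₁) + P/(A₂E₂).
|α₁ − α₂|·ΔT = 14.5×10⁻⁶ × 150 = 0.002175.
1/(A₁E₁) + 1/(A₂E₂) = 1/(1000×148×10³) + 1/(1475×192×10³) = 1.029×10⁻⁸ N⁻¹.
P = 0.002175 / 1.029×10⁻⁸ = 211400 N = 211.4 kN.
σ_{invar} = P/A₁ = 211400/1000 = 211.4 MPa, compressive.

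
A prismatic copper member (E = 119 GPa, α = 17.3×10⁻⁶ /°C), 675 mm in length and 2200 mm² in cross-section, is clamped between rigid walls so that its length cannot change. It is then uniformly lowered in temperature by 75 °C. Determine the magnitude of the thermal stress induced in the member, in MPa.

σ ≈ 154 MPa (tensile)

The supports are rigid, so the total axial strain is zero. The restrained thermal strain is ε = αΔT = 17.3×10⁻⁶ × 75 = 1297.5×10⁻⁶.
The stress required to suppress this strain is σ = Eε = 119×10³ × 1297.5×10⁻⁶ = 154.4 MPa, tensile since the member is trying to contract.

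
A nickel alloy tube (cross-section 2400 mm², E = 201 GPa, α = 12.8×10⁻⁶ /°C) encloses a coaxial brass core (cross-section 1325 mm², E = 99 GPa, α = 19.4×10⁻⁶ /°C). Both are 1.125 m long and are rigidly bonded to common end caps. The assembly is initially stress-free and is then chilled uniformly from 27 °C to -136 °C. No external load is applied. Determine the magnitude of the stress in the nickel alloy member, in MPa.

Equilibrium of a rigid end plate with no external load gives equal and opposite internal forces ±P in the two members. Since α_{brass} > α_{nickel alloy}, cooling drives the brass into tension and the nickel alloy into compression.
Setting the final lengths equal and cancelling L: (α₁ − α₂)ΔT = P/(A₁E₁) + P/(A₂E₂).
|α₁ − α₂|·ΔT = 6.6×10⁻⁶ × 163 = 0.001076.
1/(A₁E₁) + 1/(A₂E₂) = 1/(2400×201×10³) + 1/(1325×99×10³) = 9.696×10⁻⁹ N⁻¹.
P = 0.001076 / 9.696×10⁻⁹ = 110900 N = 110.9 kN.
σ_{nickel alloy} = P/A₁ = 110900/2400 = 46.23 MPa, compressive.

σ ≈ 46.2 MPa (compressive)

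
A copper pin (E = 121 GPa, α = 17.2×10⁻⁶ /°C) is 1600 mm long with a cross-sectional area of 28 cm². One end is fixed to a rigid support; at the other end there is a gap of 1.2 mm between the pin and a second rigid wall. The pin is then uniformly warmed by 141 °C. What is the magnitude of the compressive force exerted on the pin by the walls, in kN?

Free thermal elongation = αΔT L = 17.2×10⁻⁶ × 141 × 1600 = 3.88 mm.
The gap closes (δ_free > 1.2 mm) and the wall then resists a further 3.88 − 1.2 = 2.68 mm of expansion.
Compatibility: PL/(AE) = 2.68 mm, so σ = P/A = E × (2.68/1600) = 202.7 MPa.
Force on the wall = σA = 202.7 × 2800 mm² = 567.6 kN.

P ≈ 568 kN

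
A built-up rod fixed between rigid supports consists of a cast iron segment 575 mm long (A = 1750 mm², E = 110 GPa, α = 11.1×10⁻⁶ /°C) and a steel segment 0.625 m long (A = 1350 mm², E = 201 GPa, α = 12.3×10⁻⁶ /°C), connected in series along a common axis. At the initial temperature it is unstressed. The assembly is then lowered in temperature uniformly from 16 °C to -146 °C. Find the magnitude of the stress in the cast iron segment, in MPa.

If the supports were absent, the total length change would be Σ αᵢΔT Lᵢ = 11.1×10⁻⁶×162×575 + 12.3×10⁻⁶×162×625 = 2.279 mm.
Since the ends are fixed, an axial force P builds up, equal in every segment, with P · Σ Lᵢ/(AᵢEᵢ) = δ_free.
Σ Lᵢ/(AᵢEᵢ) = 575/(1750×110×10³) + 625/(1350×201×10³) = 5.29×10⁻⁶ mm/N.
P = 2.279 / 5.29×10⁻⁶ = 430900 N = 430.9 kN, tensile.
σ_{cast iron} = P / A = 430900 / 1750 = 246.2 MPa.

σ ≈ 246 MPa (tensile)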